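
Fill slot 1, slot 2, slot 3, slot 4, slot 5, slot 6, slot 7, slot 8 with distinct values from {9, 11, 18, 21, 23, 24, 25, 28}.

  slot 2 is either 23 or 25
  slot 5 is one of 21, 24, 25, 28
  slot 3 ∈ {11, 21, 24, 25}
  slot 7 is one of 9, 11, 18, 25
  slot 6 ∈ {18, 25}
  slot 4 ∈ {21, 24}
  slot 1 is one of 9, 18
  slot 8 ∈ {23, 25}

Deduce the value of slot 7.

11

The 8 variables together cover exactly {9, 11, 18, 21, 23, 24, 25, 28} — 8 values for 8 variables — and 28 appears only in slot 5's list, so slot 5 = 28.
The 2 variables slot 2 and slot 8 are confined to {23, 25}, which locks those values in; drop them from slot 3, slot 6, slot 7.
slot 6 must be 18 (only option left). Eliminate 18 elsewhere: slot 1, slot 7.
slot 1's domain is down to {9}, so slot 1 = 9. Remove 9 from slot 7.
So slot 7 = 11.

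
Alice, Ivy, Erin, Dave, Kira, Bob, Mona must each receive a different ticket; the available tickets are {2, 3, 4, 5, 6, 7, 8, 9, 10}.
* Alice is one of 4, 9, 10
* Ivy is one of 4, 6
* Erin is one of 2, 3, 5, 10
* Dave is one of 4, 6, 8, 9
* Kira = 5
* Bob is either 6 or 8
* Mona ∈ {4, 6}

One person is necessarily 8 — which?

Kira's domain is down to {5}, so Kira = 5. Strike 5 from Erin.
Ivy and Mona share exactly the 2 values {4, 6}; by pigeonhole those values go to them, so strike 4, 6 from Alice, Dave, Bob.
So 8 goes to Bob.

Bob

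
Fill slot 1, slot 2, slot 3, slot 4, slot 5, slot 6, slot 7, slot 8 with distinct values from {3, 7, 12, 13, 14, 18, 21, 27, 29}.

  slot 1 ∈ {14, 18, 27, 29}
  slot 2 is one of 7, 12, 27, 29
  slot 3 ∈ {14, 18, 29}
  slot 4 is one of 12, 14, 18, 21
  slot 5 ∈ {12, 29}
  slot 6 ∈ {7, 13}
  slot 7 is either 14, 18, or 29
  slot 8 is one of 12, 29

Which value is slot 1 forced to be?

The 8 variables together cover exactly {7, 12, 13, 14, 18, 21, 27, 29} — 8 values for 8 variables — and 13 appears only in slot 6's list, so slot 6 = 13.
The 7 still-open variables draw from only 7 values {7, 12, 14, 18, 21, 27, 29}, so each is used; only slot 2 can be 7, hence slot 2 = 7.
Among the 6 still-open variables, 21 fits only slot 4 (and all 6 values in {12, 14, 18, 21, 27, 29} must be used), so slot 4 = 21.
Among the 5 still-open variables, 27 fits only slot 1 (and all 5 values in {12, 14, 18, 27, 29} must be used), so slot 1 = 27.

27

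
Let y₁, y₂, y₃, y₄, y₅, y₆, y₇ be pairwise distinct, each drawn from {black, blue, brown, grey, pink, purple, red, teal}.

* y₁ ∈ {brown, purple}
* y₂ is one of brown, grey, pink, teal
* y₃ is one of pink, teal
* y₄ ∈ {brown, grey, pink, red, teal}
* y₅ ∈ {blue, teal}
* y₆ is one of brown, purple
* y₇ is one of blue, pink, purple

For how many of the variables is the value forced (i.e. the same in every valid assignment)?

2

Among the 7 variables, red fits only y₄ (and all 7 values in {blue, brown, grey, pink, purple, red, teal} must be used), so y₄ = red.
Among the 6 still-open variables, grey fits only y₂ (and all 6 values in {blue, brown, grey, pink, purple, teal} must be used), so y₂ = grey.
The 2 variables y₁ and y₆ are confined to {brown, purple}, which locks those values in; drop them from y₇.
Determined: y₂=grey, y₄=red. The other variables each still have more than one consistent value. That makes 2.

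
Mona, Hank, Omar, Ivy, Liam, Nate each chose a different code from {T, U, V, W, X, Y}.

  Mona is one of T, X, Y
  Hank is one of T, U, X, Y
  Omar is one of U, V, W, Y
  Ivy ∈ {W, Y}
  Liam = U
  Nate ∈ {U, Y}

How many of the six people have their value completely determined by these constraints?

Liam has just one choice, so Liam = U. So Hank, Omar, Nate can't be U.
Nate has just one choice, so Nate = Y. Remove Y from Mona, Hank, Omar, Ivy.
That leaves Ivy = W. So Omar can't be W.
Omar must be V (only option left).
Determined: Omar=V, Ivy=W, Liam=U, Nate=Y. The other people each still have more than one consistent value. That makes 4.

4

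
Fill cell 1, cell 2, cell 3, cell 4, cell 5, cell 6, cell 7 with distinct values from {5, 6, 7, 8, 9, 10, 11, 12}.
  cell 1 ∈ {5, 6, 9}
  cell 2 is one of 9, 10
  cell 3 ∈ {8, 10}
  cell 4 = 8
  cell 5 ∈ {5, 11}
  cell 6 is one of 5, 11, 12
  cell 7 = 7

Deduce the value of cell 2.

cell 4 has just one choice, so cell 4 = 8. Strike 8 from cell 3.
That leaves cell 7 = 7.
cell 3's domain is down to {10}, so cell 3 = 10. So cell 2 can't be 10.
So cell 2 = 9.

9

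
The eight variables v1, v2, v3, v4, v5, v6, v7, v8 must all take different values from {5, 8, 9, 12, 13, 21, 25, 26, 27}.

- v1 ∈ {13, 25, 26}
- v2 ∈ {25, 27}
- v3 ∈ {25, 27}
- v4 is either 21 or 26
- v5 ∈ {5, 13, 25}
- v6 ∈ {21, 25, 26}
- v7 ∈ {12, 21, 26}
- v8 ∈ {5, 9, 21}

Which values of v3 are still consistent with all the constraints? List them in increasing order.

Among the 8 variables, 9 fits only v8 (and all 8 values in {5, 9, 12, 13, 21, 25, 26, 27} must be used), so v8 = 9.
Among the 7 still-open variables, 5 fits only v5 (and all 7 values in {5, 12, 13, 21, 25, 26, 27} must be used), so v5 = 5.
The 6 still-open variables together cover exactly {12, 13, 21, 25, 26, 27} — 6 values for 6 variables — and 12 appears only in v7's list, so v7 = 12.
The 5 still-open variables draw from only 5 values {13, 21, 25, 26, 27}, so each is used; only v1 can be 13, hence v1 = 13.
v2 and v3 between them cover only {25, 27} — a naked pair. Remove those values from v6.
No further eliminations apply; v3 can still be any of 25, 27.

25, 27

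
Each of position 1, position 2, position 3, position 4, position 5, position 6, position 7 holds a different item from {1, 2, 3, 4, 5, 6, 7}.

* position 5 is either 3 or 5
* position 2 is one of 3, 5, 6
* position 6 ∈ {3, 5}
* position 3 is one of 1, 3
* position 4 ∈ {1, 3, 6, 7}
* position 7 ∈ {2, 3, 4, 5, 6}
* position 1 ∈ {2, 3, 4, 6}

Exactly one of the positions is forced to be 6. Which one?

position 2

The 7 variables together cover exactly {1, 2, 3, 4, 5, 6, 7} — 7 values for 7 variables — and 7 appears only in position 4's list, so position 4 = 7.
The 6 still-open variables draw from only 6 values {1, 2, 3, 4, 5, 6}, so each is used; only position 3 can be 1, hence position 3 = 1.
position 5 and position 6 between them cover only {3, 5} — a naked pair. Remove those values from position 1, position 2, position 7.
So 6 goes to position 2.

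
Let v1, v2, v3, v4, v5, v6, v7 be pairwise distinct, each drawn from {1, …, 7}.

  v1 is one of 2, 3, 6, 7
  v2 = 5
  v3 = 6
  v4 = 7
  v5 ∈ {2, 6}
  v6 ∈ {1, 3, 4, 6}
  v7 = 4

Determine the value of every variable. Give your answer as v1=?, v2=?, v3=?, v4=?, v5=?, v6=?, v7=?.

v2's domain is down to {5}, so v2 = 5.
v3 must be 6 (only option left). So v1, v5, v6 can't be 6.
v4 must be 7 (only option left). So v1 can't be 7.
That leaves v5 = 2. Strike 2 from v1.
v7 must be 4 (only option left). Strike 4 from v6.
v1 has just one choice, so v1 = 3. So v6 can't be 3.
v6 must be 1 (only option left).

v1=3, v2=5, v3=6, v4=7, v5=2, v6=1, v7=4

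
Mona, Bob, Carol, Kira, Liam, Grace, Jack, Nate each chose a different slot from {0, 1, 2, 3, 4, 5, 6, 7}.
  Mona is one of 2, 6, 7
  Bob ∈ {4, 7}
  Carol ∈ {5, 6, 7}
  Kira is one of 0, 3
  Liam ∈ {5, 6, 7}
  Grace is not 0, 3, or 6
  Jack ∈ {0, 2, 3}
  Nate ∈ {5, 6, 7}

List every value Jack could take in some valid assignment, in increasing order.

0, 3

The 8 variables draw from only 8 values {0, 1, 2, 3, 4, 5, 6, 7}, so each is used; only Grace can be 1, hence Grace = 1.
The 7 still-open variables draw from only 7 values {0, 2, 3, 4, 5, 6, 7}, so each is used; only Bob can be 4, hence Bob = 4.
Carol, Liam, Nate share exactly the 3 values {5, 6, 7}; by pigeonhole those values go to them, so strike 5, 6, 7 from Mona.
Mona must be 2 (only option left). Strike 2 from Jack.
No further eliminations apply; Jack can still be any of 0, 3.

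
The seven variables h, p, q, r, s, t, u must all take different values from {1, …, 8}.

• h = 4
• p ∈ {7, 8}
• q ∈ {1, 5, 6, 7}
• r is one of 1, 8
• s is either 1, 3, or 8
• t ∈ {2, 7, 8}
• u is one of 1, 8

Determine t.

h must be 4 (only option left).
r and u between them cover only {1, 8} — a naked pair. Remove those values from p, q, s, t.
That leaves p = 7. Remove 7 from q, t.
So t = 2.

2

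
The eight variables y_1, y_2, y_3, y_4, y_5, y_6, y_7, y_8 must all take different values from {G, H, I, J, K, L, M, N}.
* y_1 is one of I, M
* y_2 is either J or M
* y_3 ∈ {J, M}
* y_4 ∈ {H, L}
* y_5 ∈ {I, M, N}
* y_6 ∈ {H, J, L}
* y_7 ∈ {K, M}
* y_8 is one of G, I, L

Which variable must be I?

y_1

Among the 8 variables, G fits only y_8 (and all 8 values in {G, H, I, J, K, L, M, N} must be used), so y_8 = G.
The 7 still-open variables together cover exactly {H, I, J, K, L, M, N} — 7 values for 7 variables — and K appears only in y_7's list, so y_7 = K.
The 6 still-open variables together cover exactly {H, I, J, L, M, N} — 6 values for 6 variables — and N appears only in y_5's list, so y_5 = N.
The 5 still-open variables together cover exactly {H, I, J, L, M} — 5 values for 5 variables — and I appears only in y_1's list, so y_1 = I.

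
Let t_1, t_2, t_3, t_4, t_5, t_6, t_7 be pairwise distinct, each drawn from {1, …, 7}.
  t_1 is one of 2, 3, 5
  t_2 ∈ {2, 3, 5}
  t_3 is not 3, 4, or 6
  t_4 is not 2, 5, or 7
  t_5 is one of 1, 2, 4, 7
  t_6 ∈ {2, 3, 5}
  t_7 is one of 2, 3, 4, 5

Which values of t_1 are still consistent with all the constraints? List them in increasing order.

2, 3, 5

The 7 variables draw from only 7 values {1, 2, 3, 4, 5, 6, 7}, so each is used; only t_4 can be 6, hence t_4 = 6.
t_1, t_2, t_6 share exactly the 3 values {2, 3, 5}; by pigeonhole those values go to them, so strike 2, 3, 5 from t_3, t_5, t_7.
t_7's domain is down to {4}, so t_7 = 4. Eliminate 4 elsewhere: t_5.
No further eliminations apply; t_1 can still be any of 2, 3, 5.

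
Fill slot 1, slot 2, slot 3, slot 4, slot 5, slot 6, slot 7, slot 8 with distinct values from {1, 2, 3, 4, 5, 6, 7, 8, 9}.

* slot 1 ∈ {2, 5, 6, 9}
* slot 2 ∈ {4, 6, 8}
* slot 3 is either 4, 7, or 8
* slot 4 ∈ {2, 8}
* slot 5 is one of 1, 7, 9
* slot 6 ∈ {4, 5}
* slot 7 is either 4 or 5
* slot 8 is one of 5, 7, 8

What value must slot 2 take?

6

Among the 8 variables, 1 fits only slot 5 (and all 8 values in {1, 2, 4, 5, 6, 7, 8, 9} must be used), so slot 5 = 1.
Among the 7 still-open variables, 9 fits only slot 1 (and all 7 values in {2, 4, 5, 6, 7, 8, 9} must be used), so slot 1 = 9.
The 6 still-open variables draw from only 6 values {2, 4, 5, 6, 7, 8}, so each is used; only slot 4 can be 2, hence slot 4 = 2.
The 5 still-open variables together cover exactly {4, 5, 6, 7, 8} — 5 values for 5 variables — and 6 appears only in slot 2's list, so slot 2 = 6.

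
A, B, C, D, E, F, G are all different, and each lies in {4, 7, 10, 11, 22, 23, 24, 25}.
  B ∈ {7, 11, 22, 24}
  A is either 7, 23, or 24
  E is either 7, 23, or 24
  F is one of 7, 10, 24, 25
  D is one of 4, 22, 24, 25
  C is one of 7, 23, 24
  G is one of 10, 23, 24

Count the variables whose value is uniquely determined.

A, C, E share exactly the 3 values {7, 23, 24}; by pigeonhole those values go to them, so strike 7, 23, 24 from B, D, F, G.
G must be 10 (only option left). Strike 10 from F.
That leaves F = 25. So D can't be 25.
Determined: F=25, G=10. The other variables each still have more than one consistent value. That makes 2.

2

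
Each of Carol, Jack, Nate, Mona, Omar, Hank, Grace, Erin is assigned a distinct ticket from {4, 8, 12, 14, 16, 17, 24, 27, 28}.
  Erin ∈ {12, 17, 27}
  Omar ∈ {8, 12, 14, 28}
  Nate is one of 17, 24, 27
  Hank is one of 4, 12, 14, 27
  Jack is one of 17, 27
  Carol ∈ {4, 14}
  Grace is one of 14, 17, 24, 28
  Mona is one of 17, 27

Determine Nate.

Among the 8 variables, 8 fits only Omar (and all 8 values in {4, 8, 12, 14, 17, 24, 27, 28} must be used), so Omar = 8.
The 7 still-open variables draw from only 7 values {4, 12, 14, 17, 24, 27, 28}, so each is used; only Grace can be 28, hence Grace = 28.
Among the 6 still-open variables, 24 fits only Nate (and all 6 values in {4, 12, 14, 17, 24, 27} must be used), so Nate = 24.

24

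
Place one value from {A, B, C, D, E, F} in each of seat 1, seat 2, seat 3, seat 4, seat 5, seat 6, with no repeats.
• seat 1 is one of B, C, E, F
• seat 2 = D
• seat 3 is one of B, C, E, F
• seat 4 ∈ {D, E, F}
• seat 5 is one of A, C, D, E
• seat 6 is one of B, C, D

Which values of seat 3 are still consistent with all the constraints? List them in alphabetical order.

seat 2 has just one choice, so seat 2 = D. Remove D from seat 4, seat 5, seat 6.
Among the 5 still-open variables, A fits only seat 5 (and all 5 values in {A, B, C, E, F} must be used), so seat 5 = A.
No further eliminations apply; seat 3 can still be any of B, C, E, F.

B, C, E, F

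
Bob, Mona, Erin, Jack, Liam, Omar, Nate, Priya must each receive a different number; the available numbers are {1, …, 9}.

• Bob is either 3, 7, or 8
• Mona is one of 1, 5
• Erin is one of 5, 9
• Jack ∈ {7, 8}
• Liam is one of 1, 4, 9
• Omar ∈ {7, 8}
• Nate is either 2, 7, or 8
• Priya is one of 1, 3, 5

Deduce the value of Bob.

3

The 8 variables together cover exactly {1, 2, 3, 4, 5, 7, 8, 9} — 8 values for 8 variables — and 2 appears only in Nate's list, so Nate = 2.
The 7 still-open variables draw from only 7 values {1, 3, 4, 5, 7, 8, 9}, so each is used; only Liam can be 4, hence Liam = 4.
The 6 still-open variables draw from only 6 values {1, 3, 5, 7, 8, 9}, so each is used; only Erin can be 9, hence Erin = 9.
The 2 variables Jack and Omar are confined to {7, 8}, which locks those values in; drop them from Bob.
So Bob = 3.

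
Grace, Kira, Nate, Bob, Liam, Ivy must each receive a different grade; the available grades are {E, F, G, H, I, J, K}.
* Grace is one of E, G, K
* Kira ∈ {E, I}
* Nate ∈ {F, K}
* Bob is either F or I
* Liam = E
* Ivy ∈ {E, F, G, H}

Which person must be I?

Liam has just one choice, so Liam = E. So Grace, Kira, Ivy can't be E.

Kira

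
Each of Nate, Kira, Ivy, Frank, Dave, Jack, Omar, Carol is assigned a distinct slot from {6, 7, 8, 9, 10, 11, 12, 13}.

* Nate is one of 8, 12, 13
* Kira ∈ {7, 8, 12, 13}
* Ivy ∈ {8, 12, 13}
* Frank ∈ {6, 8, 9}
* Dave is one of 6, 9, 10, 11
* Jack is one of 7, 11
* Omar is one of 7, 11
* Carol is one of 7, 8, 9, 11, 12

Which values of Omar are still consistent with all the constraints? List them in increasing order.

7, 11

The 8 variables together cover exactly {6, 7, 8, 9, 10, 11, 12, 13} — 8 values for 8 variables — and 10 appears only in Dave's list, so Dave = 10.
Among the 7 still-open variables, 6 fits only Frank (and all 7 values in {6, 7, 8, 9, 11, 12, 13} must be used), so Frank = 6.
Among the 6 still-open variables, 9 fits only Carol (and all 6 values in {7, 8, 9, 11, 12, 13} must be used), so Carol = 9.
Jack and Omar share exactly the 2 values {7, 11}; by pigeonhole those values go to them, so strike 7, 11 from Kira.
No further eliminations apply; Omar can still be any of 7, 11.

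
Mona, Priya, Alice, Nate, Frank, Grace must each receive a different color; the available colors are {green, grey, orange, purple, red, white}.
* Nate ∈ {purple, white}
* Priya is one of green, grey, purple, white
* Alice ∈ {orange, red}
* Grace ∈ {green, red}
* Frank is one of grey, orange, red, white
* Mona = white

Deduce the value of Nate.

Mona has just one choice, so Mona = white. Strike white from Priya, Nate, Frank.
So Nate = purple.

purple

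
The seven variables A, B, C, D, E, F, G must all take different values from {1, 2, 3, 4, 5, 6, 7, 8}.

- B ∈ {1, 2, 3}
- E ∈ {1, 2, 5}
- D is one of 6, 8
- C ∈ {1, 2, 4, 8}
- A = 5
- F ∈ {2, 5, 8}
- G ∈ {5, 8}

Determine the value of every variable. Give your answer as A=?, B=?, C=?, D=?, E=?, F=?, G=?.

A=5, B=3, C=4, D=6, E=1, F=2, G=8

A's domain is down to {5}, so A = 5. Strike 5 from E, F, G.
G has just one choice, so G = 8. Eliminate 8 elsewhere: C, D, F.
D's domain is down to {6}, so D = 6.
F's domain is down to {2}, so F = 2. Remove 2 from B, C, E.
That leaves E = 1. So B, C can't be 1.
B's domain is down to {3}, so B = 3.
That leaves C = 4.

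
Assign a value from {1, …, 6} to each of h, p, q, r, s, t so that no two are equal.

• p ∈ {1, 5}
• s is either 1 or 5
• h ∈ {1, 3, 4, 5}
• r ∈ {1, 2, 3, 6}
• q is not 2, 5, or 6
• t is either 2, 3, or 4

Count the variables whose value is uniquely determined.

Among the 6 variables, 6 fits only r (and all 6 values in {1, 2, 3, 4, 5, 6} must be used), so r = 6.
The 5 still-open variables draw from only 5 values {1, 2, 3, 4, 5}, so each is used; only t can be 2, hence t = 2.
The 2 variables p and s are confined to {1, 5}, which locks those values in; drop them from h, q.
Determined: r=6, t=2. The other variables each still have more than one consistent value. That makes 2.

2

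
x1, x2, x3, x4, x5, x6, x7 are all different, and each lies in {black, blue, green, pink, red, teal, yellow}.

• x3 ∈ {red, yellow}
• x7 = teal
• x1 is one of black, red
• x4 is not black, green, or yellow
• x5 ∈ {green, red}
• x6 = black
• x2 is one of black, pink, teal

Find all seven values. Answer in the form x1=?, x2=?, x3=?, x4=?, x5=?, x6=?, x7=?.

x1=red, x2=pink, x3=yellow, x4=blue, x5=green, x6=black, x7=teal

x6's domain is down to {black}, so x6 = black. So x1, x2 can't be black.
x7 must be teal (only option left). Eliminate teal elsewhere: x2, x4.
That leaves x1 = red. Strike red from x3, x4, x5.
x2 must be pink (only option left). Remove pink from x4.
x3's domain is down to {yellow}, so x3 = yellow.
That leaves x4 = blue.
x5's domain is down to {green}, so x5 = green.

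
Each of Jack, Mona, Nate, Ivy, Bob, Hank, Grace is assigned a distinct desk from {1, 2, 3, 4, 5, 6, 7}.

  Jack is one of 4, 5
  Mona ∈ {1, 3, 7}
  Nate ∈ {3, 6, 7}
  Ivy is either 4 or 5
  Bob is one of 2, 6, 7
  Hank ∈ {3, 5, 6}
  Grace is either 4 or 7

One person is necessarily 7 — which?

Grace

The 7 variables together cover exactly {1, 2, 3, 4, 5, 6, 7} — 7 values for 7 variables — and 1 appears only in Mona's list, so Mona = 1.
Among the 6 still-open variables, 2 fits only Bob (and all 6 values in {2, 3, 4, 5, 6, 7} must be used), so Bob = 2.
Jack and Ivy share exactly the 2 values {4, 5}; by pigeonhole those values go to them, so strike 4, 5 from Hank, Grace.
So 7 goes to Grace.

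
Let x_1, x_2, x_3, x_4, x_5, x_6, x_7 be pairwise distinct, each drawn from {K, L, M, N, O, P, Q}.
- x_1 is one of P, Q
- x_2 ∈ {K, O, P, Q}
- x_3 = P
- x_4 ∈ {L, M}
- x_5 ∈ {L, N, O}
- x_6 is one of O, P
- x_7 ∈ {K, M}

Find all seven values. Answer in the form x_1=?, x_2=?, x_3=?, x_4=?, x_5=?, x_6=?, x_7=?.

x_1=Q, x_2=K, x_3=P, x_4=L, x_5=N, x_6=O, x_7=M

x_3's domain is down to {P}, so x_3 = P. Remove P from x_1, x_2, x_6.
x_6 must be O (only option left). Strike O from x_2, x_5.
That leaves x_1 = Q. Remove Q from x_2.
x_2 must be K (only option left). Eliminate K elsewhere: x_7.
x_7's domain is down to {M}, so x_7 = M. Strike M from x_4.
That leaves x_4 = L. Eliminate L elsewhere: x_5.
That leaves x_5 = N.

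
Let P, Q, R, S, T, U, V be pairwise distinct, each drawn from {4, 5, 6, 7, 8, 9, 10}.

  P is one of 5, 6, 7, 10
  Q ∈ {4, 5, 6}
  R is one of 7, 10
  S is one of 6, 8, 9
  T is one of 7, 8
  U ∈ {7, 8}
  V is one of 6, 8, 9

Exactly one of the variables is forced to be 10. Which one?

R

Among the 7 variables, 4 fits only Q (and all 7 values in {4, 5, 6, 7, 8, 9, 10} must be used), so Q = 4.
The 6 still-open variables draw from only 6 values {5, 6, 7, 8, 9, 10}, so each is used; only P can be 5, hence P = 5.
The 5 still-open variables together cover exactly {6, 7, 8, 9, 10} — 5 values for 5 variables — and 10 appears only in R's list, so R = 10.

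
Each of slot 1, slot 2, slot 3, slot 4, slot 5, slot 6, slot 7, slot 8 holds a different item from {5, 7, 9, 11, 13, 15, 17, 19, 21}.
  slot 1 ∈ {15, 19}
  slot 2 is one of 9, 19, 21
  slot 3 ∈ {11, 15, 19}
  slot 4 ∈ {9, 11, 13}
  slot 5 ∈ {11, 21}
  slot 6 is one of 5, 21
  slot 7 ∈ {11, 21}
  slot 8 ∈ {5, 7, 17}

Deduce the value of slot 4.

slot 5 and slot 7 between them cover only {11, 21} — a naked pair. Remove those values from slot 2, slot 3, slot 4, slot 6.
slot 6 has just one choice, so slot 6 = 5. Strike 5 from slot 8.
slot 1 and slot 3 share exactly the 2 values {15, 19}; by pigeonhole those values go to them, so strike 15, 19 from slot 2.
slot 2 has just one choice, so slot 2 = 9. Remove 9 from slot 4.
So slot 4 = 13.

13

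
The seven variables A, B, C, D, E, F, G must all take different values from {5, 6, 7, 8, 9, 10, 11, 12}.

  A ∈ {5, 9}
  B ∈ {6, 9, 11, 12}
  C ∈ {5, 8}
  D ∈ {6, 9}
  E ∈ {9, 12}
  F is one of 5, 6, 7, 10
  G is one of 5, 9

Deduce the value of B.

A and G between them cover only {5, 9} — a naked pair. Remove those values from B, C, D, E, F.
That leaves C = 8.
D must be 6 (only option left). Strike 6 from B, F.
E's domain is down to {12}, so E = 12. Eliminate 12 elsewhere: B.
So B = 11.

11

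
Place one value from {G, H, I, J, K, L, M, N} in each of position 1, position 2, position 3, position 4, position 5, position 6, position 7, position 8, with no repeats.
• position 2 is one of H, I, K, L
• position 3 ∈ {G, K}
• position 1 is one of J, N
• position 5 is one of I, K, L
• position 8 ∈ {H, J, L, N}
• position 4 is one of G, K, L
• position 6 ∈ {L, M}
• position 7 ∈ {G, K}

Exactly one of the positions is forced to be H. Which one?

position 2

The 8 variables together cover exactly {G, H, I, J, K, L, M, N} — 8 values for 8 variables — and M appears only in position 6's list, so position 6 = M.
The 2 variables position 3 and position 7 are confined to {G, K}, which locks those values in; drop them from position 2, position 4, position 5.
That leaves position 4 = L. Eliminate L elsewhere: position 2, position 5, position 8.
position 5 must be I (only option left). Remove I from position 2.
So H goes to position 2.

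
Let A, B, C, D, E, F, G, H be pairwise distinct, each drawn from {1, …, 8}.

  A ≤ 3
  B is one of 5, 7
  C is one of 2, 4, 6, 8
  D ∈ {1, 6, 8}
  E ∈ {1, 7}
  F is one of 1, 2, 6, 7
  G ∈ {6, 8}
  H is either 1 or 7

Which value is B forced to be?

The 8 variables draw from only 8 values {1, 2, 3, 4, 5, 6, 7, 8}, so each is used; only A can be 3, hence A = 3.
The 7 still-open variables together cover exactly {1, 2, 4, 5, 6, 7, 8} — 7 values for 7 variables — and 4 appears only in C's list, so C = 4.
Among the 6 still-open variables, 2 fits only F (and all 6 values in {1, 2, 5, 6, 7, 8} must be used), so F = 2.
The 5 still-open variables draw from only 5 values {1, 5, 6, 7, 8}, so each is used; only B can be 5, hence B = 5.

5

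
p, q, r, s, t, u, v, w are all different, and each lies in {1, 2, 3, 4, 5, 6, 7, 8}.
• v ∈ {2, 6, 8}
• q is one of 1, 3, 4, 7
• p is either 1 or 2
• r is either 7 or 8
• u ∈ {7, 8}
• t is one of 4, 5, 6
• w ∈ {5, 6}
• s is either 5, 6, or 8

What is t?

The 8 variables together cover exactly {1, 2, 3, 4, 5, 6, 7, 8} — 8 values for 8 variables — and 3 appears only in q's list, so q = 3.
Among the 7 still-open variables, 1 fits only p (and all 7 values in {1, 2, 4, 5, 6, 7, 8} must be used), so p = 1.
Among the 6 still-open variables, 2 fits only v (and all 6 values in {2, 4, 5, 6, 7, 8} must be used), so v = 2.
Among the 5 still-open variables, 4 fits only t (and all 5 values in {4, 5, 6, 7, 8} must be used), so t = 4.

4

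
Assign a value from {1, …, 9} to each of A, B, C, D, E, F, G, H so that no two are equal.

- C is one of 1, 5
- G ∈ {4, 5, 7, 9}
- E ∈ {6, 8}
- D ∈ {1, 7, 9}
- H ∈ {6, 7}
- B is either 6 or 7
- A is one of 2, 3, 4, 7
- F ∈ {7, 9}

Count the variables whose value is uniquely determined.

5

B and H share exactly the 2 values {6, 7}; by pigeonhole those values go to them, so strike 6, 7 from A, D, E, F, G.
E must be 8 (only option left).
F has just one choice, so F = 9. So D, G can't be 9.
D must be 1 (only option left). Remove 1 from C.
C must be 5 (only option left). Strike 5 from G.
G must be 4 (only option left). So A can't be 4.
Determined: C=5, D=1, E=8, F=9, G=4. The other variables each still have more than one consistent value. That makes 5.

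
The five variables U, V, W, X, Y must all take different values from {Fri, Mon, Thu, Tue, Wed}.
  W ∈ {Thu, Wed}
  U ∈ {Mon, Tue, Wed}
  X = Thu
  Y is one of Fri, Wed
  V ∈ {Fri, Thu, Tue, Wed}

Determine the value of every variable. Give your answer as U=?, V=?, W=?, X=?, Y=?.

U=Mon, V=Tue, W=Wed, X=Thu, Y=Fri

X's domain is down to {Thu}, so X = Thu. Remove Thu from V, W.
W must be Wed (only option left). So U, V, Y can't be Wed.
Y must be Fri (only option left). So V can't be Fri.
That leaves V = Tue. Remove Tue from U.
U has just one choice, so U = Mon.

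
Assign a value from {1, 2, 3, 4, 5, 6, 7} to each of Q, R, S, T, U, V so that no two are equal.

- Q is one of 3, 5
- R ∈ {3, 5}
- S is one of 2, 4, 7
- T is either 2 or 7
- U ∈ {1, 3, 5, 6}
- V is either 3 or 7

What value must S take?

The 2 variables Q and R are confined to {3, 5}, which locks those values in; drop them from U, V.
V has just one choice, so V = 7. Eliminate 7 elsewhere: S, T.
T has just one choice, so T = 2. So S can't be 2.
So S = 4.

4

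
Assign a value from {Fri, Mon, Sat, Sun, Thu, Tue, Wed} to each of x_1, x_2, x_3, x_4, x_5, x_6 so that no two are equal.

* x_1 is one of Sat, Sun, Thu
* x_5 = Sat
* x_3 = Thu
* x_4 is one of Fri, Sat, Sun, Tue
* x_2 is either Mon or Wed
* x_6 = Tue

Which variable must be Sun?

x_1

x_3's domain is down to {Thu}, so x_3 = Thu. Remove Thu from x_1.
x_5 has just one choice, so x_5 = Sat. Strike Sat from x_1, x_4.
So Sun goes to x_1.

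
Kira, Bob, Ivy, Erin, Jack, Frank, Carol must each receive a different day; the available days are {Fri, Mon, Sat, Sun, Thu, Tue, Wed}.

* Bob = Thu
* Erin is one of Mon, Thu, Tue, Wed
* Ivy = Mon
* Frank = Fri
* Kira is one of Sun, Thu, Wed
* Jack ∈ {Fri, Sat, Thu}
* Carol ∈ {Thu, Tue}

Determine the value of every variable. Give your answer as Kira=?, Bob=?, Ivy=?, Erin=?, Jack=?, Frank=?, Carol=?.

Bob must be Thu (only option left). Strike Thu from Kira, Erin, Jack, Carol.
Ivy's domain is down to {Mon}, so Ivy = Mon. So Erin can't be Mon.
Frank has just one choice, so Frank = Fri. So Jack can't be Fri.
That leaves Carol = Tue. So Erin can't be Tue.
Erin has just one choice, so Erin = Wed. Eliminate Wed elsewhere: Kira.
That leaves Jack = Sat.
Kira has just one choice, so Kira = Sun.

Kira=Sun, Bob=Thu, Ivy=Mon, Erin=Wed, Jack=Sat, Frank=Fri, Carol=Tue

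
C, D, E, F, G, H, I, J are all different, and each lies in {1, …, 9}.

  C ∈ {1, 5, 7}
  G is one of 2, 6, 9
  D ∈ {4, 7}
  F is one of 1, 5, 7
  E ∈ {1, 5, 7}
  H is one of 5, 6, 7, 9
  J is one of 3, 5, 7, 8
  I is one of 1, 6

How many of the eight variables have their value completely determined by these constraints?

4

C, E, F share exactly the 3 values {1, 5, 7}; by pigeonhole those values go to them, so strike 1, 5, 7 from D, H, I, J.
D has just one choice, so D = 4.
I's domain is down to {6}, so I = 6. Remove 6 from G, H.
H must be 9 (only option left). Strike 9 from G.
G has just one choice, so G = 2.
Determined: D=4, G=2, H=9, I=6. The other variables each still have more than one consistent value. That makes 4.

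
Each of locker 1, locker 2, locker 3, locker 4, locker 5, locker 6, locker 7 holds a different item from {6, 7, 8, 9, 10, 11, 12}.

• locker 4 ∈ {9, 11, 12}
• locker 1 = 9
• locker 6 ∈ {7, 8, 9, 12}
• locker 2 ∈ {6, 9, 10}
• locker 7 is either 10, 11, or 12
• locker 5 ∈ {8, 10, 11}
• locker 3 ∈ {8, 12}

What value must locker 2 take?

6

locker 1's domain is down to {9}, so locker 1 = 9. Eliminate 9 elsewhere: locker 2, locker 4, locker 6.
The 6 still-open variables together cover exactly {6, 7, 8, 10, 11, 12} — 6 values for 6 variables — and 6 appears only in locker 2's list, so locker 2 = 6.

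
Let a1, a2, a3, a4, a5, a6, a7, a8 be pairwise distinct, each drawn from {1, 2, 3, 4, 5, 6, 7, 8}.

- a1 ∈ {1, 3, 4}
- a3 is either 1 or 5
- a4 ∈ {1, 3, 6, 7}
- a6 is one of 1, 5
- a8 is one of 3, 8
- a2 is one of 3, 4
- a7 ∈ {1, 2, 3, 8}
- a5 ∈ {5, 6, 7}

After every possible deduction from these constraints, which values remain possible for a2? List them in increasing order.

Among the 8 variables, 2 fits only a7 (and all 8 values in {1, 2, 3, 4, 5, 6, 7, 8} must be used), so a7 = 2.
The 7 still-open variables together cover exactly {1, 3, 4, 5, 6, 7, 8} — 7 values for 7 variables — and 8 appears only in a8's list, so a8 = 8.
a3 and a6 between them cover only {1, 5} — a naked pair. Remove those values from a1, a4, a5.
a1 and a2 share exactly the 2 values {3, 4}; by pigeonhole those values go to them, so strike 3, 4 from a4.
No further eliminations apply; a2 can still be any of 3, 4.

3, 4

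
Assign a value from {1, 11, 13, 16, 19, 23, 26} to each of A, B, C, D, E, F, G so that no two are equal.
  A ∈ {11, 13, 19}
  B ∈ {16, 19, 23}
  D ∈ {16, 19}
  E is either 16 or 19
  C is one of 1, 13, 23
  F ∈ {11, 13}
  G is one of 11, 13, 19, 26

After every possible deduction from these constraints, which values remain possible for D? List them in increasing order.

The 7 variables together cover exactly {1, 11, 13, 16, 19, 23, 26} — 7 values for 7 variables — and 1 appears only in C's list, so C = 1.
Among the 6 still-open variables, 23 fits only B (and all 6 values in {11, 13, 16, 19, 23, 26} must be used), so B = 23.
Among the 5 still-open variables, 26 fits only G (and all 5 values in {11, 13, 16, 19, 26} must be used), so G = 26.
D and E between them cover only {16, 19} — a naked pair. Remove those values from A.
No further eliminations apply; D can still be any of 16, 19.

16, 19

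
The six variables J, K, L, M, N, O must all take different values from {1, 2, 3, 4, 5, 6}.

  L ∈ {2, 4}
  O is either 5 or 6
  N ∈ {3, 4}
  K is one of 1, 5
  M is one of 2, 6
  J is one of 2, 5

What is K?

1

The 6 variables draw from only 6 values {1, 2, 3, 4, 5, 6}, so each is used; only K can be 1, hence K = 1.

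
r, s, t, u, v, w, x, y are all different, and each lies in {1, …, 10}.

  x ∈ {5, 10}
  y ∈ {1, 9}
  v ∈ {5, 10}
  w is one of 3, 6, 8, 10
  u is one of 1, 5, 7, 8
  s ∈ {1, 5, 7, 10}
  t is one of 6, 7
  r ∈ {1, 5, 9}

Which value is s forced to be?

The 8 variables together cover exactly {1, 3, 5, 6, 7, 8, 9, 10} — 8 values for 8 variables — and 3 appears only in w's list, so w = 3.
The 7 still-open variables draw from only 7 values {1, 5, 6, 7, 8, 9, 10}, so each is used; only t can be 6, hence t = 6.
Among the 6 still-open variables, 8 fits only u (and all 6 values in {1, 5, 7, 8, 9, 10} must be used), so u = 8.
The 5 still-open variables together cover exactly {1, 5, 7, 9, 10} — 5 values for 5 variables — and 7 appears only in s's list, so s = 7.

7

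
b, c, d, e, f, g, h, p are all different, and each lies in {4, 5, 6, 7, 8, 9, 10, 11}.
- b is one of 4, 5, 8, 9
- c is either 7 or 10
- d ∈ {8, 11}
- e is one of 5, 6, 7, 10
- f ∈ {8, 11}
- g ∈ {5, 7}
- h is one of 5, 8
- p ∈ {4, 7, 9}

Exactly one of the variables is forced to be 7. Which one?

The 8 variables draw from only 8 values {4, 5, 6, 7, 8, 9, 10, 11}, so each is used; only e can be 6, hence e = 6.
The 7 still-open variables draw from only 7 values {4, 5, 7, 8, 9, 10, 11}, so each is used; only c can be 10, hence c = 10.
d and f share exactly the 2 values {8, 11}; by pigeonhole those values go to them, so strike 8, 11 from b, h.
h must be 5 (only option left). Strike 5 from b, g.
So 7 goes to g.

g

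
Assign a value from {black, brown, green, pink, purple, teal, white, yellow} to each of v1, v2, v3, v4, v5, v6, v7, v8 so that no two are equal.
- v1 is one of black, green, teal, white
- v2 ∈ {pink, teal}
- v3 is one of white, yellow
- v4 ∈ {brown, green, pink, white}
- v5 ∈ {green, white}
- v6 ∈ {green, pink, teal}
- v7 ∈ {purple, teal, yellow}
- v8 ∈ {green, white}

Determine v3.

yellow

The 8 variables draw from only 8 values {black, brown, green, pink, purple, teal, white, yellow}, so each is used; only v1 can be black, hence v1 = black.
The 7 still-open variables draw from only 7 values {brown, green, pink, purple, teal, white, yellow}, so each is used; only v4 can be brown, hence v4 = brown.
The 6 still-open variables draw from only 6 values {green, pink, purple, teal, white, yellow}, so each is used; only v7 can be purple, hence v7 = purple.
The 5 still-open variables together cover exactly {green, pink, teal, white, yellow} — 5 values for 5 variables — and yellow appears only in v3's list, so v3 = yellow.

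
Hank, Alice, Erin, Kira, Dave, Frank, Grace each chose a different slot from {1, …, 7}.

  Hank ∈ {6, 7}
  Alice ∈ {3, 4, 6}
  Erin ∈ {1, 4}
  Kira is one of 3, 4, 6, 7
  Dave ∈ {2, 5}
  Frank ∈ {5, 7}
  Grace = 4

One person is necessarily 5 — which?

Grace has just one choice, so Grace = 4. Strike 4 from Alice, Erin, Kira.
Erin must be 1 (only option left).
The 5 still-open variables together cover exactly {2, 3, 5, 6, 7} — 5 values for 5 variables — and 2 appears only in Dave's list, so Dave = 2.
The 4 still-open variables draw from only 4 values {3, 5, 6, 7}, so each is used; only Frank can be 5, hence Frank = 5.

Frank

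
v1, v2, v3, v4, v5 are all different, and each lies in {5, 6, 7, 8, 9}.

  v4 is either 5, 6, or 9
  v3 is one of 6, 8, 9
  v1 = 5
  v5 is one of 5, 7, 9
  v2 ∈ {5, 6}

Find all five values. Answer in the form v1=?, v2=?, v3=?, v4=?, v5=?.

v1's domain is down to {5}, so v1 = 5. Remove 5 from v2, v4, v5.
v2 must be 6 (only option left). So v3, v4 can't be 6.
v4 must be 9 (only option left). Eliminate 9 elsewhere: v3, v5.
That leaves v5 = 7.
That leaves v3 = 8.

v1=5, v2=6, v3=8, v4=9, v5=7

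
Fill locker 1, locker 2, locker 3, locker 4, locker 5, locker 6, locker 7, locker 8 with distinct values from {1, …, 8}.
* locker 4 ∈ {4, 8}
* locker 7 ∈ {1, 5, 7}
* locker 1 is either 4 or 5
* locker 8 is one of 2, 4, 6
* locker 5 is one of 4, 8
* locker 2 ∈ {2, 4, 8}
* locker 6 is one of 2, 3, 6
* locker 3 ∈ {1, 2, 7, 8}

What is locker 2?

Among the 8 variables, 3 fits only locker 6 (and all 8 values in {1, 2, 3, 4, 5, 6, 7, 8} must be used), so locker 6 = 3.
The 7 still-open variables together cover exactly {1, 2, 4, 5, 6, 7, 8} — 7 values for 7 variables — and 6 appears only in locker 8's list, so locker 8 = 6.
locker 4 and locker 5 between them cover only {4, 8} — a naked pair. Remove those values from locker 1, locker 2, locker 3.
So locker 2 = 2.

2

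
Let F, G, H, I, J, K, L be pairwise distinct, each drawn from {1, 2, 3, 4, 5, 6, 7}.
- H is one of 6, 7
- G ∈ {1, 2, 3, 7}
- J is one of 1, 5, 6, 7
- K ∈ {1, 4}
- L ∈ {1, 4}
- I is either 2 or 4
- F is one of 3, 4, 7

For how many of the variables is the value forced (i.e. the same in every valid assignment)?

The 7 variables draw from only 7 values {1, 2, 3, 4, 5, 6, 7}, so each is used; only J can be 5, hence J = 5.
The 6 still-open variables together cover exactly {1, 2, 3, 4, 6, 7} — 6 values for 6 variables — and 6 appears only in H's list, so H = 6.
The 2 variables K and L are confined to {1, 4}, which locks those values in; drop them from F, G, I.
I's domain is down to {2}, so I = 2. Strike 2 from G.
Determined: H=6, I=2, J=5. The other variables each still have more than one consistent value. That makes 3.

3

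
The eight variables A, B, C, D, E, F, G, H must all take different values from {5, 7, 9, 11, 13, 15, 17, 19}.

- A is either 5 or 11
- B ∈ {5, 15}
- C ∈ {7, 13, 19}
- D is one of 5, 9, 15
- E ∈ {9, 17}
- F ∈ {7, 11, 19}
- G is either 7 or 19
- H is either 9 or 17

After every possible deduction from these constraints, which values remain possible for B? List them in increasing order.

5, 15

The 8 variables draw from only 8 values {5, 7, 9, 11, 13, 15, 17, 19}, so each is used; only C can be 13, hence C = 13.
E and H between them cover only {9, 17} — a naked pair. Remove those values from D.
The 2 variables B and D are confined to {5, 15}, which locks those values in; drop them from A.
That leaves A = 11. Remove 11 from F.
No further eliminations apply; B can still be any of 5, 15.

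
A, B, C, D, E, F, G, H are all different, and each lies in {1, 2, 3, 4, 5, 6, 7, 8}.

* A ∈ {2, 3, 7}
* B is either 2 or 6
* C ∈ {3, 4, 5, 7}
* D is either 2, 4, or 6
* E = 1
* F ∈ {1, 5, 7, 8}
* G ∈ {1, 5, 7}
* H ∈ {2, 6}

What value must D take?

E has just one choice, so E = 1. So F, G can't be 1.
The 7 still-open variables draw from only 7 values {2, 3, 4, 5, 6, 7, 8}, so each is used; only F can be 8, hence F = 8.
The 2 variables B and H are confined to {2, 6}, which locks those values in; drop them from A, D.
So D = 4.

4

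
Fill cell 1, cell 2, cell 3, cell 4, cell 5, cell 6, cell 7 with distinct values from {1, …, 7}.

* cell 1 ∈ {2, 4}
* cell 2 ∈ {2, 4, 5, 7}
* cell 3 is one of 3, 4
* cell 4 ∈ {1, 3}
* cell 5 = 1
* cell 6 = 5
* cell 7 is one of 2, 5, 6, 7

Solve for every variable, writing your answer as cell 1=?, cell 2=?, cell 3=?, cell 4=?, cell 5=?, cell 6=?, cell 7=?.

cell 1=2, cell 2=7, cell 3=4, cell 4=3, cell 5=1, cell 6=5, cell 7=6

cell 5 must be 1 (only option left). Remove 1 from cell 4.
That leaves cell 6 = 5. So cell 2, cell 7 can't be 5.
cell 4 has just one choice, so cell 4 = 3. Strike 3 from cell 3.
cell 3 has just one choice, so cell 3 = 4. Remove 4 from cell 1, cell 2.
cell 1 has just one choice, so cell 1 = 2. Remove 2 from cell 2, cell 7.
That leaves cell 2 = 7. Strike 7 from cell 7.
cell 7's domain is down to {6}, so cell 7 = 6.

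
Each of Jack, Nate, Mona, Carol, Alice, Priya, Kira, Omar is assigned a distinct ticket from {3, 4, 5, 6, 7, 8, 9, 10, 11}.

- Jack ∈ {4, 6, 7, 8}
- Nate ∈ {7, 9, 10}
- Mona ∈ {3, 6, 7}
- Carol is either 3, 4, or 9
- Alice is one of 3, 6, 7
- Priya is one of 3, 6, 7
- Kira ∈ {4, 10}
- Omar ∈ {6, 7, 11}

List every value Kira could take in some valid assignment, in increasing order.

4, 10

The 8 variables draw from only 8 values {3, 4, 6, 7, 8, 9, 10, 11}, so each is used; only Jack can be 8, hence Jack = 8.
The 7 still-open variables draw from only 7 values {3, 4, 6, 7, 9, 10, 11}, so each is used; only Omar can be 11, hence Omar = 11.
The 3 variables Mona, Alice, Priya are confined to {3, 6, 7}, which locks those values in; drop them from Nate, Carol.
No further eliminations apply; Kira can still be any of 4, 10.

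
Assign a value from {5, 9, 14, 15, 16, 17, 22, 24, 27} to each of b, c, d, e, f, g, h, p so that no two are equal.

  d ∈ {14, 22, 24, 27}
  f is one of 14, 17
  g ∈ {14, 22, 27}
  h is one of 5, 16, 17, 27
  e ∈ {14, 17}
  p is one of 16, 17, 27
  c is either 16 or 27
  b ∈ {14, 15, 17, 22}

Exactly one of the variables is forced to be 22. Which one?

Among the 8 variables, 5 fits only h (and all 8 values in {5, 14, 15, 16, 17, 22, 24, 27} must be used), so h = 5.
The 7 still-open variables together cover exactly {14, 15, 16, 17, 22, 24, 27} — 7 values for 7 variables — and 15 appears only in b's list, so b = 15.
The 6 still-open variables draw from only 6 values {14, 16, 17, 22, 24, 27}, so each is used; only d can be 24, hence d = 24.
Among the 5 still-open variables, 22 fits only g (and all 5 values in {14, 16, 17, 22, 27} must be used), so g = 22.

g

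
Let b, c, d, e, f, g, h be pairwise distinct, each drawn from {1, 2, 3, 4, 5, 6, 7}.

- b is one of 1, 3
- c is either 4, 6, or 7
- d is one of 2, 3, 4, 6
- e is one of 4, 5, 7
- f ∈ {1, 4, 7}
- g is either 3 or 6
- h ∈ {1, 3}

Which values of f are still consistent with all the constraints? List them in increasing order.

The 7 variables together cover exactly {1, 2, 3, 4, 5, 6, 7} — 7 values for 7 variables — and 2 appears only in d's list, so d = 2.
Among the 6 still-open variables, 5 fits only e (and all 6 values in {1, 3, 4, 5, 6, 7} must be used), so e = 5.
b and h between them cover only {1, 3} — a naked pair. Remove those values from f, g.
That leaves g = 6. Eliminate 6 elsewhere: c.
No further eliminations apply; f can still be any of 4, 7.

4, 7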